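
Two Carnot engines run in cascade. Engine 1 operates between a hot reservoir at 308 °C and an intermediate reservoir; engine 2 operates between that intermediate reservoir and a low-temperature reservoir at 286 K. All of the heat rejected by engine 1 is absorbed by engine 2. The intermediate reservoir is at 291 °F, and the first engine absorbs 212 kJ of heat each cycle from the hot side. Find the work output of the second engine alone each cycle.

W₂ ≈ 47.80 kJ

T_H = 308 °C → 308 + 273.15 = 581.15 K.
T_m = 291 °F → (291 − 32) × 5/9 = 143.89 °C = 417.04 K.
Heat entering the second stage: Q_m = Q_H·(T_m/T_H) = 212 × 417.04/581.15 = 152.1 kJ.
Second-stage efficiency η₂ = 1 − T_C/T_m = 1 − 286.00/417.04 = 0.3142, so W₂ = η₂·Q_m = 47.80 kJ.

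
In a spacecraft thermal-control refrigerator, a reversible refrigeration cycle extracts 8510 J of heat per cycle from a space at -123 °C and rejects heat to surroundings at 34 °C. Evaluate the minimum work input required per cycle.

W_in ≈ 8898 J

T_H = 34 °C → 34 + 273.15 = 307.15 K.
T_C = -123 °C → -123 + 273.15 = 150.15 K.
COP_R = T_C/(T_H − T_C) = 150.15/157.00 = 0.9564.
W = Q_C/COP_R = 8510/0.9564 = 8898 J.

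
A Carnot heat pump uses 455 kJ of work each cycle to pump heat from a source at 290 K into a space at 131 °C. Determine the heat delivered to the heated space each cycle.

Q_H ≈ 1610 kJ

T_H = 131 °C → 131 + 273.15 = 404.15 K.
The Carnot heat-pump COP is COP_HP = T_H/(T_H − T_C) = 404.15/114.15 = 3.5405.
Q_H = COP_HP · W = 3.5405 × 455 = 1610 kJ.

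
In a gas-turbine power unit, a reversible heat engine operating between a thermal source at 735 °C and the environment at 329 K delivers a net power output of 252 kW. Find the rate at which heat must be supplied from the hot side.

Q̇_H ≈ 374 kW

T_H = 735 °C → 735 + 273.15 = 1008.15 K.
η_rev = 1 − T_C/T_H = 1 − 329.00/1008.15 = 0.6737.
Q_H = W/η = 252/0.6737 = 374 kW.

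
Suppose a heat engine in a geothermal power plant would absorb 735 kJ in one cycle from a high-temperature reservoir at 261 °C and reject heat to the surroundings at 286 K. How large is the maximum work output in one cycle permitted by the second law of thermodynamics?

T_H = 261 °C → 261 + 273.15 = 534.15 K.
No engine can exceed the Carnot limit: η_max = 1 − T_C/T_H = 1 − 286.00/534.15 = 0.4646.
W_max = η_max · Q_H = 0.4646 × 735 = 341 kJ.

W_max ≈ 341 kJ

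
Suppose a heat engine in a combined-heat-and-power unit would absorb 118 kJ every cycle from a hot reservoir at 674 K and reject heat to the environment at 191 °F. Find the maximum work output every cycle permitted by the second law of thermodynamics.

T_C = 191 °F → (191 − 32) × 5/9 = 88.33 °C = 361.48 K.
The upper bound on efficiency is η_max = 1 − T_C/T_H = 1 − 361.48/674.00 = 0.4637.
W_max = η_max · Q_H = 0.4637 × 118 = 54.7 kJ.

W_max ≈ 54.7 kJ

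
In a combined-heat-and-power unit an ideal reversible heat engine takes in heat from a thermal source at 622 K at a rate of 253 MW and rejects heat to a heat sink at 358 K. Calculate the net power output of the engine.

Ẇ ≈ 107 MW

For a reversible engine, η = 1 − T_C/T_H = 1 − 358.00/622.00 = 0.4244.
W = η·Q_H = 0.4244 × 253 = 107 MW.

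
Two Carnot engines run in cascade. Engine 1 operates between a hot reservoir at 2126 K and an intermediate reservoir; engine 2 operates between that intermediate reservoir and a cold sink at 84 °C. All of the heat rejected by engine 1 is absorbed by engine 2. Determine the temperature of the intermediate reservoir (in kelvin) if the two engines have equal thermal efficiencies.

T_C = 84 °C → 84 + 273.15 = 357.15 K.
Equal efficiencies require 1 − T_m/T_H = 1 − T_C/T_m, i.e. T_m/T_H = T_C/T_m, so T_m = √(T_H·T_C) = √(2126.00 × 357.15) = 871 K.

T_m ≈ 871 K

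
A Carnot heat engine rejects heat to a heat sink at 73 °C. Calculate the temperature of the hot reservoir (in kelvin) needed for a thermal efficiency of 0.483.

T_H ≈ 670 K

T_C = 73 °C → 73 + 273.15 = 346.15 K.
From η = 1 − T_C/T_H, solving for T_H gives T_H = T_C/(1 − η) = 346.15/(1 − 0.483) = 670 K.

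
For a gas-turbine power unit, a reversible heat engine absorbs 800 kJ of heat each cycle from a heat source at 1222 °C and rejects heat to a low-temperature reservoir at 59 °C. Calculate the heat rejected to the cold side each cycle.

T_H = 1222 °C → 1222 + 273.15 = 1495.15 K.
T_C = 59 °C → 59 + 273.15 = 332.15 K.
The Carnot efficiency is η = 1 − T_C/T_H = 1 − 332.15/1495.15 = 0.7778.
For a reversible cycle Q_C/Q_H = T_C/T_H, so Q_C = 800 × 332.15/1495.15 = 177.7 kJ.

Q_C ≈ 177.7 kJ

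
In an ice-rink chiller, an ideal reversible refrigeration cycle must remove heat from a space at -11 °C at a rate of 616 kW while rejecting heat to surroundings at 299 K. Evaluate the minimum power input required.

Ẇ_in ≈ 86.6 kW

T_C = -11 °C → -11 + 273.15 = 262.15 K.
COP_R = T_C/(T_H − T_C) = 262.15/36.85 = 7.1140.
W = Q_C/COP_R = 616/7.1140 = 86.6 kW.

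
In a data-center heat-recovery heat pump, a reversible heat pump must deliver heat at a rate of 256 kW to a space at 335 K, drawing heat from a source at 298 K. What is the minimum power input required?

Reversible heating COP: COP_HP = T_H/(T_H − T_C) = 335.00/37.00 = 9.0541.
W = Q_H/COP_HP = 256/9.0541 = 28.3 kW.

Ẇ_in ≈ 28.3 kW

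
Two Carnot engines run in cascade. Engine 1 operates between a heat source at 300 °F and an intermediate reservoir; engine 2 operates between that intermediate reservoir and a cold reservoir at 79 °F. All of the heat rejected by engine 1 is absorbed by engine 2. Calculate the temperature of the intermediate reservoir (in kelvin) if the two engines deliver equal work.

T_m ≈ 360.6 K

T_H = 300 °F → (300 − 32) × 5/9 = 148.89 °C = 422.04 K.
T_C = 79 °F → (79 − 32) × 5/9 = 26.11 °C = 299.26 K.
For reversible stages Q_m = Q_H·(T_m/T_H). Setting W₁ = Q_H(1 − T_m/T_H) equal to W₂ = Q_m(1 − T_C/T_m) = Q_H·(T_m − T_C)/T_H gives T_H − T_m = T_m − T_C, so T_m = (T_H + T_C)/2 = (422.04 + 299.26)/2 = 360.6 K.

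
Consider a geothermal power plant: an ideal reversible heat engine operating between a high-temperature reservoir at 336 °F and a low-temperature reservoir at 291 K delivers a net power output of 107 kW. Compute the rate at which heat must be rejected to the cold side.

T_H = 336 °F → (336 − 32) × 5/9 = 168.89 °C = 442.04 K.
For a reversible engine, η = 1 − T_C/T_H = 1 − 291.00/442.04 = 0.3417.
Since Q_C/Q_H = T_C/T_H and Q_H = W/η, Q_C = W·T_C/(T_H − T_C) = 107 × 291.00/151.04 = 206.2 kW.

Q̇_C ≈ 206.2 kW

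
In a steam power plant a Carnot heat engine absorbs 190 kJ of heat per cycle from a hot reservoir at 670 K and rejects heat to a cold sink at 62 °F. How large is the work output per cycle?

W ≈ 107.8 kJ

T_C = 62 °F → (62 − 32) × 5/9 = 16.67 °C = 289.82 K.
For a reversible engine, η = 1 − T_C/T_H = 1 − 289.82/670.00 = 0.5674.
W = η·Q_H = 0.5674 × 190 = 107.8 kJ.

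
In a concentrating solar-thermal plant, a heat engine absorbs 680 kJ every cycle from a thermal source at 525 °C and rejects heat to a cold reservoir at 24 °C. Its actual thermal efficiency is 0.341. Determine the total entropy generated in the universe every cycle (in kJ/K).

ΔS_univ ≈ 0.6561 kJ/K

T_H = 525 °C → 525 + 273.15 = 798.15 K.
T_C = 24 °C → 24 + 273.15 = 297.15 K.
W = η·Q_H = 0.341 × 680 = 231.9 kJ, so Q_C = Q_H − W = 448.1 kJ.
The hot reservoir loses entropy Q_H/T_H = 680/798.15 = 0.8520 kJ/K; the cold reservoir gains Q_C/T_C = 448.1/297.15 = 1.508 kJ/K.
ΔS_univ = −Q_H/T_H + Q_C/T_C = 0.6561 kJ/K (> 0, since η = 0.341 < η_Carnot = 0.628).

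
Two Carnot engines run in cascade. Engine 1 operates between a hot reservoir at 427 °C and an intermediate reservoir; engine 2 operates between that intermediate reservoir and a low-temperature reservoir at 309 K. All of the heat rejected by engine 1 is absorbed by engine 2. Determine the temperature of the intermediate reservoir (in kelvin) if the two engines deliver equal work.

T_H = 427 °C → 427 + 273.15 = 700.15 K.
For reversible stages Q_m = Q_H·(T_m/T_H). Setting W₁ = Q_H(1 − T_m/T_H) equal to W₂ = Q_m(1 − T_C/T_m) = Q_H·(T_m − T_C)/T_H gives T_H − T_m = T_m − T_C, so T_m = (T_H + T_C)/2 = (700.15 + 309.00)/2 = 505 K.

T_m ≈ 505 K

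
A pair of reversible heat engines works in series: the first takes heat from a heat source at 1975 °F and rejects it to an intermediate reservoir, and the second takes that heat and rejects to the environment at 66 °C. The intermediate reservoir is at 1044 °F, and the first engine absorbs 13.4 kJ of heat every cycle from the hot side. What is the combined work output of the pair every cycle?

W_total ≈ 10.04 kJ

T_H = 1975 °F → (1975 − 32) × 5/9 = 1079.44 °C = 1352.59 K.
T_C = 66 °C → 66 + 273.15 = 339.15 K.
Two reversible stages in series are equivalent to a single Carnot engine between T_H and T_C, so η_total = 1 − T_C/T_H = 1 − 339.15/1352.59 = 0.7493.
W_total = η_total · Q_H = 0.7493 × 13.4 = 10.04 kJ.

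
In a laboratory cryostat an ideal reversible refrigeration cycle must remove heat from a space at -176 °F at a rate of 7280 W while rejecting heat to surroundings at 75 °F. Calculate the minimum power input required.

T_H = 75 °F → (75 − 32) × 5/9 = 23.89 °C = 297.04 K.
T_C = -176 °F → (-176 − 32) × 5/9 = -115.56 °C = 157.59 K.
Carnot COP: COP_R = T_C/(T_H − T_C) = 157.59/139.44 = 1.1302.
W = Q_C/COP_R = 7280/1.1302 = 6440 W.

Ẇ_in ≈ 6440 W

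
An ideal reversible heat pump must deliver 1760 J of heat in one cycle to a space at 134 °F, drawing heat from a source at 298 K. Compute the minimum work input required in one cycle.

T_H = 134 °F → (134 − 32) × 5/9 = 56.67 °C = 329.82 K.
For a reversible heat pump, COP_HP = T_H/(T_H − T_C) = 329.82/31.82 = 10.3662.
W = Q_H/COP_HP = 1760/10.3662 = 170 J.

W_in ≈ 170 J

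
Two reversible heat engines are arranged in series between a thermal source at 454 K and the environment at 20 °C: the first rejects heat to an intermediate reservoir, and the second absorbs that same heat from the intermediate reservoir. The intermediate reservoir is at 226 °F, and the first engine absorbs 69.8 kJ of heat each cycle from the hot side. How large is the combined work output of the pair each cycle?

W_total ≈ 24.7 kJ

T_C = 20 °C → 20 + 273.15 = 293.15 K.
Two reversible stages in series are equivalent to a single Carnot engine between T_H and T_C, so η_total = 1 − T_C/T_H = 1 − 293.15/454.00 = 0.3543.
W_total = η_total · Q_H = 0.3543 × 69.8 = 24.7 kJ.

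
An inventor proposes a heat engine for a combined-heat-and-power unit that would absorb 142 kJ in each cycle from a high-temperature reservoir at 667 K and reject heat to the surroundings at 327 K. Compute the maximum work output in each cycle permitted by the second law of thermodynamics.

W_max ≈ 72.4 kJ

By the Carnot theorem, η_max = 1 − T_C/T_H = 1 − 327.00/667.00 = 0.5097.
W_max = η_max · Q_H = 0.5097 × 142 = 72.4 kJ.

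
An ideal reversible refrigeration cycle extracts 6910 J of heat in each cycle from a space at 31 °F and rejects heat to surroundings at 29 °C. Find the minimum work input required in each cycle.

W_in ≈ 749.2 J

T_H = 29 °C → 29 + 273.15 = 302.15 K.
T_C = 31 °F → (31 − 32) × 5/9 = -0.56 °C = 272.59 K.
For a reversible refrigerator, COP_R = T_C/(T_H − T_C) = 272.59/29.56 = 9.2231.
W = Q_C/COP_R = 6910/9.2231 = 749.2 J.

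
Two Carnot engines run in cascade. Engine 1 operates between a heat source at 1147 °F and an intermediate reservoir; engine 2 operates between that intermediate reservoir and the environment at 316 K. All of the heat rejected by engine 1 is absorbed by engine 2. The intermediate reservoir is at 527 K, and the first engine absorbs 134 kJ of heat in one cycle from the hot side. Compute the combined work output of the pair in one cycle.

T_H = 1147 °F → (1147 − 32) × 5/9 = 619.44 °C = 892.59 K.
Two reversible stages in series are equivalent to a single Carnot engine between T_H and T_C, so η_total = 1 − T_C/T_H = 1 − 316.00/892.59 = 0.6460.
W_total = η_total · Q_H = 0.6460 × 134 = 86.6 kJ.

W_total ≈ 86.6 kJ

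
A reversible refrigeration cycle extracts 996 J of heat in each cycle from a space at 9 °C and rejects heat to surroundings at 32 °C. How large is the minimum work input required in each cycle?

W_in ≈ 81.2 J

T_H = 32 °C → 32 + 273.15 = 305.15 K.
T_C = 9 °C → 9 + 273.15 = 282.15 K.
For a reversible refrigerator, COP_R = T_C/(T_H − T_C) = 282.15/23.00 = 12.2674.
W = Q_C/COP_R = 996/12.2674 = 81.2 J.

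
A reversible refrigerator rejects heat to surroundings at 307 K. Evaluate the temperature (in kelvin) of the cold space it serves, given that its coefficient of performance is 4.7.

T_C ≈ 253 K

COP_R = T_C/(T_H − T_C) ⇒ T_C = T_H·COP_R/(1 + COP_R) = 307.00 × 4.7/(1 + 4.7) = 253 K.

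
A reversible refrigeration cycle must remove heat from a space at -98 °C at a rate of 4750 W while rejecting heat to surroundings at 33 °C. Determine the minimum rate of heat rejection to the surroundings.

Q̇_H ≈ 8300 W

T_H = 33 °C → 33 + 273.15 = 306.15 K.
T_C = -98 °C → -98 + 273.15 = 175.15 K.
For a reversible cycle Q_H/Q_C = T_H/T_C, so Q_H = Q_C·T_H/T_C = 4750 × 306.15/175.15 = 8300 W.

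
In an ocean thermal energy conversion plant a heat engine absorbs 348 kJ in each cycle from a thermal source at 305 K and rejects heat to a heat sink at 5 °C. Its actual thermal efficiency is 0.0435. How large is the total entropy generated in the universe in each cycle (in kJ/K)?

ΔS_univ ≈ 0.0557 kJ/K

T_C = 5 °C → 5 + 273.15 = 278.15 K.
W = η·Q_H = 0.0435 × 348 = 15.14 kJ, so Q_C = Q_H − W = 332.9 kJ.
Entropy balance on the reservoirs: −Q_H/T_H = -1.141 kJ/K, +Q_C/T_C = 1.197 kJ/K.
ΔS_univ = −Q_H/T_H + Q_C/T_C = 0.0557 kJ/K (> 0, since η = 0.0435 < η_Carnot = 0.088).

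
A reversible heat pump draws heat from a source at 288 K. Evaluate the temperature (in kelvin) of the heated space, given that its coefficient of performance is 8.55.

COP_HP = T_H/(T_H − T_C) ⇒ T_H = T_C·COP_HP/(COP_HP − 1) = 288.00 × 8.55/(8.55 − 1) = 326.1 K.

T_H ≈ 326.1 K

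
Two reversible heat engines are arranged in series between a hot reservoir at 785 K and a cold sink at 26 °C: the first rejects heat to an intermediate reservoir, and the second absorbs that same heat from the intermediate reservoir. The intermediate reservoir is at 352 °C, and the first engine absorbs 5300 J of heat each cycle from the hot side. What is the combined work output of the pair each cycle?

T_C = 26 °C → 26 + 273.15 = 299.15 K.
Two reversible stages in series are equivalent to a single Carnot engine between T_H and T_C, so η_total = 1 − T_C/T_H = 1 − 299.15/785.00 = 0.6189.
W_total = η_total · Q_H = 0.6189 × 5300 = 3280 J.

W_total ≈ 3280 J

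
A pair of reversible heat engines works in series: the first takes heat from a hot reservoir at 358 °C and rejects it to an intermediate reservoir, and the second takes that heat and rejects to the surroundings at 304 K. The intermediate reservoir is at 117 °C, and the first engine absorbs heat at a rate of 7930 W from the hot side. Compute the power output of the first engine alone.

T_H = 358 °C → 358 + 273.15 = 631.15 K.
T_m = 117 °C → 117 + 273.15 = 390.15 K.
First-stage efficiency η₁ = 1 − T_m/T_H = 1 − 390.15/631.15 = 0.3818.
W₁ = η₁·Q_H = 0.3818 × 7930 = 3028 W.

Ẇ₁ ≈ 3028 W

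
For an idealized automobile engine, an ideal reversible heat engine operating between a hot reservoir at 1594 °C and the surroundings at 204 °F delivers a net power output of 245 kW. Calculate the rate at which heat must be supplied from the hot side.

Q̇_H ≈ 305 kW

T_H = 1594 °C → 1594 + 273.15 = 1867.15 K.
T_C = 204 °F → (204 − 32) × 5/9 = 95.56 °C = 368.71 K.
η_rev = 1 − T_C/T_H = 1 − 368.71/1867.15 = 0.8025.
Q_H = W/η = 245/0.8025 = 305 kW.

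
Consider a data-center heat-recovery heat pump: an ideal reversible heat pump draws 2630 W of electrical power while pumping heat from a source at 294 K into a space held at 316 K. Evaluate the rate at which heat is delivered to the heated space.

Q̇_H ≈ 37800 W

The Carnot heat-pump COP is COP_HP = T_H/(T_H − T_C) = 316.00/22.00 = 14.3636.
Q_H = COP_HP · W = 14.3636 × 2630 = 37800 W.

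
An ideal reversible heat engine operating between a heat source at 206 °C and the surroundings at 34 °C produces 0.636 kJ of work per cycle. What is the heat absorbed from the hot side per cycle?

Q_H ≈ 1.77 kJ

T_H = 206 °C → 206 + 273.15 = 479.15 K.
T_C = 34 °C → 34 + 273.15 = 307.15 K.
For a reversible engine, η = 1 − T_C/T_H = 1 − 307.15/479.15 = 0.3590.
Q_H = W/η = 0.636/0.3590 = 1.77 kJ.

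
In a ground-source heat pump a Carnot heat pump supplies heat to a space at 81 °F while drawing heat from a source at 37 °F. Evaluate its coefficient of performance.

COP_HP ≈ 12.3

T_H = 81 °F → (81 − 32) × 5/9 = 27.22 °C = 300.37 K.
T_C = 37 °F → (37 − 32) × 5/9 = 2.78 °C = 275.93 K.
Reversible heating COP: COP_HP = T_H/(T_H − T_C) = 300.37/(300.37 − 275.93) = 12.3.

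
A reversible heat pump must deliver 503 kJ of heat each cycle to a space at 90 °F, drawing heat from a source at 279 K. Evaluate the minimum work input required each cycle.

W_in ≈ 43.4 kJ

T_H = 90 °F → (90 − 32) × 5/9 = 32.22 °C = 305.37 K.
The Carnot heat-pump COP is COP_HP = T_H/(T_H − T_C) = 305.37/26.37 = 11.5793.
W = Q_H/COP_HP = 503/11.5793 = 43.4 kJ.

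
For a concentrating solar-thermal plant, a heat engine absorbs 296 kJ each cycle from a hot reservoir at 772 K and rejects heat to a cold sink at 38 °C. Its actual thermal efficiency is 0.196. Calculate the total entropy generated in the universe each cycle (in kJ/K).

T_C = 38 °C → 38 + 273.15 = 311.15 K.
W = η·Q_H = 0.196 × 296 = 58.02 kJ, so Q_C = Q_H − W = 238.0 kJ.
Reservoir entropy changes: ΔS_H = −Q_H/T_H = −296/772.00 = -0.3834 kJ/K and ΔS_C = +Q_C/T_C = 238.0/311.15 = 0.7649 kJ/K.
ΔS_univ = −Q_H/T_H + Q_C/T_C = 0.381 kJ/K (> 0, since η = 0.196 < η_Carnot = 0.597).

ΔS_univ ≈ 0.381 kJ/K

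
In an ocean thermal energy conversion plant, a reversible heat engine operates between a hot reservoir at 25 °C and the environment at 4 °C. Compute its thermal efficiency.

T_H = 25 °C → 25 + 273.15 = 298.15 K.
T_C = 4 °C → 4 + 273.15 = 277.15 K.
Since the cycle is reversible, η = 1 − T_C/T_H = 1 − 277.15/298.15 = 0.0704.

η ≈ 0.0704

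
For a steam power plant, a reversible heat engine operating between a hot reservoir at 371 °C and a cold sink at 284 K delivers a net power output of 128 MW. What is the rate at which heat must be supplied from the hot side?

Q̇_H ≈ 229 MW

T_H = 371 °C → 371 + 273.15 = 644.15 K.
For a reversible engine, η = 1 − T_C/T_H = 1 − 284.00/644.15 = 0.5591.
Q_H = W/η = 128/0.5591 = 229 MW.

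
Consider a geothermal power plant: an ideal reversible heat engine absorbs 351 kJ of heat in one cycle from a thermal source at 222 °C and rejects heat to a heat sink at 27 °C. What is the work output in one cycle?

W ≈ 138.2 kJ

T_H = 222 °C → 222 + 273.15 = 495.15 K.
T_C = 27 °C → 27 + 273.15 = 300.15 K.
Since the cycle is reversible, η = 1 − T_C/T_H = 1 − 300.15/495.15 = 0.3938.
W = η·Q_H = 0.3938 × 351 = 138.2 kJ.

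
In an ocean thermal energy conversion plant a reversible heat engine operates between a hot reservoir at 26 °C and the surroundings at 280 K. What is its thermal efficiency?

T_H = 26 °C → 26 + 273.15 = 299.15 K.
Since the cycle is reversible, η = 1 − T_C/T_H = 1 − 280.00/299.15 = 0.0640.

η ≈ 0.0640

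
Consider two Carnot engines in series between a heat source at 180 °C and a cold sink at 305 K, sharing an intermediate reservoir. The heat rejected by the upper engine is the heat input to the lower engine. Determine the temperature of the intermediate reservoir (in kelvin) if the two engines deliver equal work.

T_m ≈ 379 K

T_H = 180 °C → 180 + 273.15 = 453.15 K.
For reversible stages Q_m = Q_H·(T_m/T_H). Setting W₁ = Q_H(1 − T_m/T_H) equal to W₂ = Q_m(1 − T_C/T_m) = Q_H·(T_m − T_C)/T_H gives T_H − T_m = T_m − T_C, so T_m = (T_H + T_C)/2 = (453.15 + 305.00)/2 = 379 K.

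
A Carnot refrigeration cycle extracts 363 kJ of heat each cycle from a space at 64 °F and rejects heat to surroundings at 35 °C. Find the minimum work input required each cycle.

W_in ≈ 21.5 kJ

T_H = 35 °C → 35 + 273.15 = 308.15 K.
T_C = 64 °F → (64 − 32) × 5/9 = 17.78 °C = 290.93 K.
The reversible coefficient of performance is COP_R = T_C/(T_H − T_C) = 290.93/17.22 = 16.8926.
W = Q_C/COP_R = 363/16.8926 = 21.5 kJ.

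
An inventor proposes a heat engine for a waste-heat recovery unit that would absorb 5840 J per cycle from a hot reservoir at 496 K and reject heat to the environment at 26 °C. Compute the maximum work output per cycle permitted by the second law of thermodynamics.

W_max ≈ 2320 J

T_C = 26 °C → 26 + 273.15 = 299.15 K.
By the Carnot theorem, η_max = 1 − T_C/T_H = 1 − 299.15/496.00 = 0.3969.
W_max = η_max · Q_H = 0.3969 × 5840 = 2320 J.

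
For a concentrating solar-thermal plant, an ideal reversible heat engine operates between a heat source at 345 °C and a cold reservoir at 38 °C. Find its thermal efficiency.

T_H = 345 °C → 345 + 273.15 = 618.15 K.
T_C = 38 °C → 38 + 273.15 = 311.15 K.
Since the cycle is reversible, η = 1 − T_C/T_H = 1 − 311.15/618.15 = 0.497.

η ≈ 0.497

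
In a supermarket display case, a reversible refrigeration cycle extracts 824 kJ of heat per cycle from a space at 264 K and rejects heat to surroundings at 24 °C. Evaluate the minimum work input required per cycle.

T_H = 24 °C → 24 + 273.15 = 297.15 K.
For a reversible refrigerator, COP_R = T_C/(T_H − T_C) = 264.00/33.15 = 7.9638.
W = Q_C/COP_R = 824/7.9638 = 103.5 kJ.

W_in ≈ 103.5 kJ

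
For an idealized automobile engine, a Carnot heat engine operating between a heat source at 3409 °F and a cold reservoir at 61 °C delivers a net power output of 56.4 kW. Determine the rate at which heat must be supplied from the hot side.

Q̇_H ≈ 66.8 kW

T_H = 3409 °F → (3409 − 32) × 5/9 = 1876.11 °C = 2149.26 K.
T_C = 61 °C → 61 + 273.15 = 334.15 K.
η_rev = 1 − T_C/T_H = 1 − 334.15/2149.26 = 0.8445.
Q_H = W/η = 56.4/0.8445 = 66.8 kW.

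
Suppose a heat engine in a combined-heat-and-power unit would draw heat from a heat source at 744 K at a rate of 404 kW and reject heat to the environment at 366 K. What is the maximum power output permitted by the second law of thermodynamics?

By the Carnot theorem, η_max = 1 − T_C/T_H = 1 − 366.00/744.00 = 0.5081.
W_max = η_max · Q_H = 0.5081 × 404 = 205 kW.

Ẇ_max ≈ 205 kW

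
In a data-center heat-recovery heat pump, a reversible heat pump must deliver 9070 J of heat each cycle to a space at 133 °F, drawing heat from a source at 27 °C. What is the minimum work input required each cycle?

T_H = 133 °F → (133 − 32) × 5/9 = 56.11 °C = 329.26 K.
T_C = 27 °C → 27 + 273.15 = 300.15 K.
COP_HP = T_H/(T_H − T_C) = 329.26/29.11 = 11.3105.
W = Q_H/COP_HP = 9070/11.3105 = 801.9 J.

W_in ≈ 801.9 J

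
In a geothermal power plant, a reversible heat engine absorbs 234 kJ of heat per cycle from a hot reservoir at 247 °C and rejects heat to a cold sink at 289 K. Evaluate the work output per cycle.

W ≈ 104 kJ

T_H = 247 °C → 247 + 273.15 = 520.15 K.
η_rev = 1 − T_C/T_H = 1 − 289.00/520.15 = 0.4444.
W = η·Q_H = 0.4444 × 234 = 104 kJ.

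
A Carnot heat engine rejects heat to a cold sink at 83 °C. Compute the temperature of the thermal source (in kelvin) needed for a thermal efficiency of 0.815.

T_H ≈ 1930 K

T_C = 83 °C → 83 + 273.15 = 356.15 K.
From η = 1 − T_C/T_H, solving for T_H gives T_H = T_C/(1 − η) = 356.15/(1 − 0.815) = 1930 K.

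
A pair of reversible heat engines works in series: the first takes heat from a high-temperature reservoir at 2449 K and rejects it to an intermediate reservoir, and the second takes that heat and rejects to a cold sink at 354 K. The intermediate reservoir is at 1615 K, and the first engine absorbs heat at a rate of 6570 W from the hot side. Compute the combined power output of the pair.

Ẇ_total ≈ 5620 W

Two reversible stages in series are equivalent to a single Carnot engine between T_H and T_C, so η_total = 1 − T_C/T_H = 1 − 354.00/2449.00 = 0.8555.
W_total = η_total · Q_H = 0.8555 × 6570 = 5620 W.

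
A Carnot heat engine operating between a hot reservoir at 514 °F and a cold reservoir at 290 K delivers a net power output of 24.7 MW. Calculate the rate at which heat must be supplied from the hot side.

T_H = 514 °F → (514 − 32) × 5/9 = 267.78 °C = 540.93 K.
Carnot efficiency: η = 1 − T_C/T_H = 1 − 290.00/540.93 = 0.4639.
Q_H = W/η = 24.7/0.4639 = 53.2 MW.

Q̇_H ≈ 53.2 MW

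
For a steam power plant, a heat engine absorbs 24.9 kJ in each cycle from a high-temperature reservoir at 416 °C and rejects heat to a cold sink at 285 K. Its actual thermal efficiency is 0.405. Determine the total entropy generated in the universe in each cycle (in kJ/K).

ΔS_univ ≈ 0.01585 kJ/K

T_H = 416 °C → 416 + 273.15 = 689.15 K.
W = η·Q_H = 0.405 × 24.9 = 10.08 kJ, so Q_C = Q_H − W = 14.82 kJ.
The hot reservoir loses entropy Q_H/T_H = 24.9/689.15 = 0.03613 kJ/K; the cold reservoir gains Q_C/T_C = 14.82/285.00 = 0.05198 kJ/K.
ΔS_univ = −Q_H/T_H + Q_C/T_C = 0.01585 kJ/K (> 0, since η = 0.405 < η_Carnot = 0.586).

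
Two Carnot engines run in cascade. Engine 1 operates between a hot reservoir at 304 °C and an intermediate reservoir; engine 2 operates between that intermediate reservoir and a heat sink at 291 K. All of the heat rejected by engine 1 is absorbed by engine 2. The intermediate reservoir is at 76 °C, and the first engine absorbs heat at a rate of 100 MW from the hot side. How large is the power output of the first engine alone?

T_H = 304 °C → 304 + 273.15 = 577.15 K.
T_m = 76 °C → 76 + 273.15 = 349.15 K.
First-stage efficiency η₁ = 1 − T_m/T_H = 1 − 349.15/577.15 = 0.3950.
W₁ = η₁·Q_H = 0.3950 × 100 = 39.5 MW.

Ẇ₁ ≈ 39.5 MW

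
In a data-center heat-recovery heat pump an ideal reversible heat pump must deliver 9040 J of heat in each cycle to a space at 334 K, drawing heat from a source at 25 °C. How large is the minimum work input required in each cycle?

W_in ≈ 970.3 J

T_C = 25 °C → 25 + 273.15 = 298.15 K.
The Carnot heat-pump COP is COP_HP = T_H/(T_H − T_C) = 334.00/35.85 = 9.3166.
W = Q_H/COP_HP = 9040/9.3166 = 970.3 J.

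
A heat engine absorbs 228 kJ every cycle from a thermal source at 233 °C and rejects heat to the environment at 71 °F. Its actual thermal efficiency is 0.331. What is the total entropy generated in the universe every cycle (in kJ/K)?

T_H = 233 °C → 233 + 273.15 = 506.15 K.
T_C = 71 °F → (71 − 32) × 5/9 = 21.67 °C = 294.82 K.
W = η·Q_H = 0.331 × 228 = 75.47 kJ, so Q_C = Q_H − W = 152.5 kJ.
The hot reservoir loses entropy Q_H/T_H = 228/506.15 = 0.4505 kJ/K; the cold reservoir gains Q_C/T_C = 152.5/294.82 = 0.5174 kJ/K.
ΔS_univ = −Q_H/T_H + Q_C/T_C = 0.0669 kJ/K (> 0, since η = 0.331 < η_Carnot = 0.418).

ΔS_univ ≈ 0.0669 kJ/K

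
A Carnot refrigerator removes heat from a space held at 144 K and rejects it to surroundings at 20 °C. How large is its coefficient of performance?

COP_R ≈ 0.965

T_H = 20 °C → 20 + 273.15 = 293.15 K.
For a reversible refrigerator, COP_R = T_C/(T_H − T_C) = 144.00/(293.15 − 144.00) = 0.965.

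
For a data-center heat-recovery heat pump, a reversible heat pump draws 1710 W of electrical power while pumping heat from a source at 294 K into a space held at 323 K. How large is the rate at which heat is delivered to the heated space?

Q̇_H ≈ 19000 W

The Carnot heat-pump COP is COP_HP = T_H/(T_H − T_C) = 323.00/29.00 = 11.1379.
Q_H = COP_HP · W = 11.1379 × 1710 = 19000 W.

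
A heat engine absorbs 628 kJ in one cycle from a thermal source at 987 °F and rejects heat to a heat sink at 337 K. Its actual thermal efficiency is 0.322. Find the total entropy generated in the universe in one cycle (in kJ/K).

T_H = 987 °F → (987 − 32) × 5/9 = 530.56 °C = 803.71 K.
W = η·Q_H = 0.322 × 628 = 202.2 kJ, so Q_C = Q_H − W = 425.8 kJ.
Entropy balance on the reservoirs: −Q_H/T_H = -0.7814 kJ/K, +Q_C/T_C = 1.263 kJ/K.
ΔS_univ = −Q_H/T_H + Q_C/T_C = 0.482 kJ/K (> 0, since η = 0.322 < η_Carnot = 0.581).

ΔS_univ ≈ 0.482 kJ/K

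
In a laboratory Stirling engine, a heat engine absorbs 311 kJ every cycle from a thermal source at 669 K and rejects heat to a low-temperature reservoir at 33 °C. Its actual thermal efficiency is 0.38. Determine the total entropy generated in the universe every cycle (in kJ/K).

ΔS_univ ≈ 0.165 kJ/K

T_C = 33 °C → 33 + 273.15 = 306.15 K.
W = η·Q_H = 0.38 × 311 = 118.2 kJ, so Q_C = Q_H − W = 192.8 kJ.
Entropy balance on the reservoirs: −Q_H/T_H = -0.4649 kJ/K, +Q_C/T_C = 0.6298 kJ/K.
ΔS_univ = −Q_H/T_H + Q_C/T_C = 0.165 kJ/K (> 0, since η = 0.38 < η_Carnot = 0.542).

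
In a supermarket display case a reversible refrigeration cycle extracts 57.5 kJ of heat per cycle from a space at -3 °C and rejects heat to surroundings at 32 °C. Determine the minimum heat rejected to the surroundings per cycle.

Q_H ≈ 64.9 kJ

T_H = 32 °C → 32 + 273.15 = 305.15 K.
T_C = -3 °C → -3 + 273.15 = 270.15 K.
For a reversible cycle Q_H/Q_C = T_H/T_C, so Q_H = Q_C·T_H/T_C = 57.5 × 305.15/270.15 = 64.9 kJ.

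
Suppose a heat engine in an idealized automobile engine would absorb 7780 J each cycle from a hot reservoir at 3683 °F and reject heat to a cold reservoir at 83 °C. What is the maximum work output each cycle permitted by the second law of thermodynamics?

T_H = 3683 °F → (3683 − 32) × 5/9 = 2028.33 °C = 2301.48 K.
T_C = 83 °C → 83 + 273.15 = 356.15 K.
No engine can exceed the Carnot limit: η_max = 1 − T_C/T_H = 1 − 356.15/2301.48 = 0.8453.
W_max = η_max · Q_H = 0.8453 × 7780 = 6576 J.

W_max ≈ 6576 J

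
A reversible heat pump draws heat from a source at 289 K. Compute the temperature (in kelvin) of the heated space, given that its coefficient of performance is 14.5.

T_H ≈ 310 K

COP_HP = T_H/(T_H − T_C) ⇒ T_H = T_C·COP_HP/(COP_HP − 1) = 289.00 × 14.5/(14.5 − 1) = 310 K.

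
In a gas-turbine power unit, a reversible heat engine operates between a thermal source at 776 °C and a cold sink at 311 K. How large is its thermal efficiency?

η ≈ 0.704

T_H = 776 °C → 776 + 273.15 = 1049.15 K.
η_rev = 1 − T_C/T_H = 1 − 311.00/1049.15 = 0.704.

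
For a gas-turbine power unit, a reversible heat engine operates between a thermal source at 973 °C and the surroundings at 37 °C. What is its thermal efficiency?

T_H = 973 °C → 973 + 273.15 = 1246.15 K.
T_C = 37 °C → 37 + 273.15 = 310.15 K.
Since the cycle is reversible, η = 1 − T_C/T_H = 1 − 310.15/1246.15 = 0.7511.

η ≈ 0.7511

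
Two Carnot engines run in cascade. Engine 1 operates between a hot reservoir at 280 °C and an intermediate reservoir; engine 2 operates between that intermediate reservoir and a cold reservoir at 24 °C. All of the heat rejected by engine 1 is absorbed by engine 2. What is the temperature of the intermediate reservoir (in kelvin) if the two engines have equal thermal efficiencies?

T_m ≈ 405 K

T_H = 280 °C → 280 + 273.15 = 553.15 K.
T_C = 24 °C → 24 + 273.15 = 297.15 K.
Equal efficiencies require 1 − T_m/T_H = 1 − T_C/T_m, i.e. T_m/T_H = T_C/T_m, so T_m = √(T_H·T_C) = √(553.15 × 297.15) = 405 K.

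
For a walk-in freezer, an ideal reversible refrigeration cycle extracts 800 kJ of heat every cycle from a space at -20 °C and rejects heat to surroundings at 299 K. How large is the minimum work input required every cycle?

T_C = -20 °C → -20 + 273.15 = 253.15 K.
For a reversible refrigerator, COP_R = T_C/(T_H − T_C) = 253.15/45.85 = 5.5213.
W = Q_C/COP_R = 800/5.5213 = 144.9 kJ.

W_in ≈ 144.9 kJ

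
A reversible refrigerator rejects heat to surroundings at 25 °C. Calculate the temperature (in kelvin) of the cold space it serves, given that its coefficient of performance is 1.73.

T_H = 25 °C → 25 + 273.15 = 298.15 K.
COP_R = T_C/(T_H − T_C) ⇒ T_C = T_H·COP_R/(1 + COP_R) = 298.15 × 1.73/(1 + 1.73) = 189 K.

T_C ≈ 189 K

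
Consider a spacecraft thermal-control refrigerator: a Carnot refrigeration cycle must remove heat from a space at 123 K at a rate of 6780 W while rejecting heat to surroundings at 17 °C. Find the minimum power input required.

Ẇ_in ≈ 9210 W

T_H = 17 °C → 17 + 273.15 = 290.15 K.
The reversible coefficient of performance is COP_R = T_C/(T_H − T_C) = 123.00/167.15 = 0.7359.
W = Q_C/COP_R = 6780/0.7359 = 9210 W.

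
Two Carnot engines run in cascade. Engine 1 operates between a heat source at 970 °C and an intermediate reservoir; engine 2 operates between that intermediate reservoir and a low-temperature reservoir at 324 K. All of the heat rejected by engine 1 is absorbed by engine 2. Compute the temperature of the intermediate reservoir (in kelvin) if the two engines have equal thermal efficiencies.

T_H = 970 °C → 970 + 273.15 = 1243.15 K.
Equal efficiencies require 1 − T_m/T_H = 1 − T_C/T_m, i.e. T_m/T_H = T_C/T_m, so T_m = √(T_H·T_C) = √(1243.15 × 324.00) = 634.6 K.

T_m ≈ 634.6 K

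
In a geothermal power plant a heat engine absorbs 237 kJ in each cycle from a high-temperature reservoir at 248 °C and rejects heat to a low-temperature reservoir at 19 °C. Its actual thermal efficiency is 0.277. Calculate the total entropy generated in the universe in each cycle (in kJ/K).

ΔS_univ ≈ 0.132 kJ/K

T_H = 248 °C → 248 + 273.15 = 521.15 K.
T_C = 19 °C → 19 + 273.15 = 292.15 K.
W = η·Q_H = 0.277 × 237 = 65.65 kJ, so Q_C = Q_H − W = 171.4 kJ.
Reservoir entropy changes: ΔS_H = −Q_H/T_H = −237/521.15 = -0.4548 kJ/K and ΔS_C = +Q_C/T_C = 171.4/292.15 = 0.5865 kJ/K.
ΔS_univ = −Q_H/T_H + Q_C/T_C = 0.132 kJ/K (> 0, since η = 0.277 < η_Carnot = 0.439).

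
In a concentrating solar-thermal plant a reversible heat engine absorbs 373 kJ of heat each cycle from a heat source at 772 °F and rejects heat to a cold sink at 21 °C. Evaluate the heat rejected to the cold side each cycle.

Q_C ≈ 160.3 kJ

T_H = 772 °F → (772 − 32) × 5/9 = 411.11 °C = 684.26 K.
T_C = 21 °C → 21 + 273.15 = 294.15 K.
η_rev = 1 − T_C/T_H = 1 − 294.15/684.26 = 0.5701.
For a reversible cycle Q_C/Q_H = T_C/T_H, so Q_C = 373 × 294.15/684.26 = 160.3 kJ.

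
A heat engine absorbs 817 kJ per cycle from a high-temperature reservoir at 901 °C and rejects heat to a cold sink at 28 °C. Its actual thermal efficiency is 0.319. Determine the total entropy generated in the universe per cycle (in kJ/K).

ΔS_univ ≈ 1.15 kJ/K

T_H = 901 °C → 901 + 273.15 = 1174.15 K.
T_C = 28 °C → 28 + 273.15 = 301.15 K.
W = η·Q_H = 0.319 × 817 = 260.6 kJ, so Q_C = Q_H − W = 556.4 kJ.
The hot reservoir loses entropy Q_H/T_H = 817/1174.15 = 0.6958 kJ/K; the cold reservoir gains Q_C/T_C = 556.4/301.15 = 1.848 kJ/K.
ΔS_univ = −Q_H/T_H + Q_C/T_C = 1.15 kJ/K (> 0, since η = 0.319 < η_Carnot = 0.744).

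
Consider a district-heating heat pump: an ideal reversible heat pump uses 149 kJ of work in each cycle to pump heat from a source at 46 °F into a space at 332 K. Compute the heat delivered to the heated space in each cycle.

T_C = 46 °F → (46 − 32) × 5/9 = 7.78 °C = 280.93 K.
The Carnot heat-pump COP is COP_HP = T_H/(T_H − T_C) = 332.00/51.07 = 6.5006.
Q_H = COP_HP · W = 6.5006 × 149 = 968.6 kJ.

Q_H ≈ 968.6 kJ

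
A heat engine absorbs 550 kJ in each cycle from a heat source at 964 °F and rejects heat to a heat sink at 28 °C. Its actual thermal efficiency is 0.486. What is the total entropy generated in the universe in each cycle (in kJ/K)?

ΔS_univ ≈ 0.243 kJ/K

T_H = 964 °F → (964 − 32) × 5/9 = 517.78 °C = 790.93 K.
T_C = 28 °C → 28 + 273.15 = 301.15 K.
W = η·Q_H = 0.486 × 550 = 267.3 kJ, so Q_C = Q_H − W = 282.7 kJ.
The hot reservoir loses entropy Q_H/T_H = 550/790.93 = 0.6954 kJ/K; the cold reservoir gains Q_C/T_C = 282.7/301.15 = 0.9387 kJ/K.
ΔS_univ = −Q_H/T_H + Q_C/T_C = 0.243 kJ/K (> 0, since η = 0.486 < η_Carnot = 0.619).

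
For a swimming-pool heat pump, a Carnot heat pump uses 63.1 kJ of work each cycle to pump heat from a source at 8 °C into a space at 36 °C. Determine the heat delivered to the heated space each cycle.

T_H = 36 °C → 36 + 273.15 = 309.15 K.
T_C = 8 °C → 8 + 273.15 = 281.15 K.
Reversible heating COP: COP_HP = T_H/(T_H − T_C) = 309.15/28.00 = 11.0411.
Q_H = COP_HP · W = 11.0411 × 63.1 = 697 kJ.

Q_H ≈ 697 kJ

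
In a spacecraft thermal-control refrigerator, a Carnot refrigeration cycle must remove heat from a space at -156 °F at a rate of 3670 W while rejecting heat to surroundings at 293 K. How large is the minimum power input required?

Ẇ_in ≈ 2700 W

T_C = -156 °F → (-156 − 32) × 5/9 = -104.44 °C = 168.71 K.
COP_R = T_C/(T_H − T_C) = 168.71/124.29 = 1.3573.
W = Q_C/COP_R = 3670/1.3573 = 2700 W.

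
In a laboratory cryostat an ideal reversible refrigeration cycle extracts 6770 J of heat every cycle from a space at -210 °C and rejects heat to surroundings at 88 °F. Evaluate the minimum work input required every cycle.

W_in ≈ 25850 J

T_H = 88 °F → (88 − 32) × 5/9 = 31.11 °C = 304.26 K.
T_C = -210 °C → -210 + 273.15 = 63.15 K.
The reversible coefficient of performance is COP_R = T_C/(T_H − T_C) = 63.15/241.11 = 0.2619.
W = Q_C/COP_R = 6770/0.2619 = 25850 J.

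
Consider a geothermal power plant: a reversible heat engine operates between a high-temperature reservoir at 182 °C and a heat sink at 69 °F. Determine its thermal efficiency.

T_H = 182 °C → 182 + 273.15 = 455.15 K.
T_C = 69 °F → (69 − 32) × 5/9 = 20.56 °C = 293.71 K.
The Carnot efficiency is η = 1 − T_C/T_H = 1 − 293.71/455.15 = 0.355.

η ≈ 0.355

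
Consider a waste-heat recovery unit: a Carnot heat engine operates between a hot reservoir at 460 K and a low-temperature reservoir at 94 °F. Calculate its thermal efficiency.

η ≈ 0.331

T_C = 94 °F → (94 − 32) × 5/9 = 34.44 °C = 307.59 K.
For a reversible engine, η = 1 − T_C/T_H = 1 − 307.59/460.00 = 0.331.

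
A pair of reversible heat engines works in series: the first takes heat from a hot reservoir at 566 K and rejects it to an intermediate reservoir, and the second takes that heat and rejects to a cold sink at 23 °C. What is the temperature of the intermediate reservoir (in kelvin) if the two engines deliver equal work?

T_m ≈ 431.1 K

T_C = 23 °C → 23 + 273.15 = 296.15 K.
For reversible stages Q_m = Q_H·(T_m/T_H). Setting W₁ = Q_H(1 − T_m/T_H) equal to W₂ = Q_m(1 − T_C/T_m) = Q_H·(T_m − T_C)/T_H gives T_H − T_m = T_m − T_C, so T_m = (T_H + T_C)/2 = (566.00 + 296.15)/2 = 431.1 K.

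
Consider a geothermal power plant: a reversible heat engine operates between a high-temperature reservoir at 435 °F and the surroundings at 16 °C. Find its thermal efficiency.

η ≈ 0.418

T_H = 435 °F → (435 − 32) × 5/9 = 223.89 °C = 497.04 K.
T_C = 16 °C → 16 + 273.15 = 289.15 K.
Since the cycle is reversible, η = 1 − T_C/T_H = 1 − 289.15/497.04 = 0.418.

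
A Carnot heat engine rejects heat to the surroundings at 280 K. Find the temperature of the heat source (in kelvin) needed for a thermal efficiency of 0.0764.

T_H ≈ 303.2 K

From η = 1 − T_C/T_H, solving for T_H gives T_H = T_C/(1 − η) = 280.00/(1 − 0.0764) = 303.2 K.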